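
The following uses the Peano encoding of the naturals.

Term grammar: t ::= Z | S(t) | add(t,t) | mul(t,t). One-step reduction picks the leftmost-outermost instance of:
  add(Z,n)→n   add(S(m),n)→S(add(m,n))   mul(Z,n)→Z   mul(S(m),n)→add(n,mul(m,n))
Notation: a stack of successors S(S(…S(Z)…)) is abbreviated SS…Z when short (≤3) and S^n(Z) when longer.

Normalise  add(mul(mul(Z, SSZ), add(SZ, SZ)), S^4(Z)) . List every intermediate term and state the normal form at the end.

  start: add(mul(mul(Z, SSZ), add(SZ, SZ)), S^4(Z))
  [1] add(mul(Z, add(SZ, SZ)), S^4(Z))
  [2] add(Z, S^4(Z))
  [3] S^4(Z)

Answer: normal form = S^4(Z)  (in 3 steps)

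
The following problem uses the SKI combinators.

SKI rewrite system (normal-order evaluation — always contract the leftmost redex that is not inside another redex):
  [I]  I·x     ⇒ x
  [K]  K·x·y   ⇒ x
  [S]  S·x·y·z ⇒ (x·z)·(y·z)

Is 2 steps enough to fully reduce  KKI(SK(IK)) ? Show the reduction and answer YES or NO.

  start: KKI(SK(IK))
  step 1: K(SK(IK))
  step 2: K(SKK)

Answer: YES — reaches normal form K(SKK) in 2 ≤ 2 steps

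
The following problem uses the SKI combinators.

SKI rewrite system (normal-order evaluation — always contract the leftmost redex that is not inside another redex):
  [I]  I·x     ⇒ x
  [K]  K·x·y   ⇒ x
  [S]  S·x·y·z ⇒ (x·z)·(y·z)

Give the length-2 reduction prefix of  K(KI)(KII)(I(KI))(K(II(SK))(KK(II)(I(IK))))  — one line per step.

  start: K(KI)(KII)(I(KI))(K(II(SK))(KK(II)(I(IK))))
  step 1: KI(I(KI))(K(II(SK))(KK(II)(I(IK))))
  step 2: I(K(II(SK))(KK(II)(I(IK))))

Answer: after 2 steps: I(K(II(SK))(KK(II)(I(IK))))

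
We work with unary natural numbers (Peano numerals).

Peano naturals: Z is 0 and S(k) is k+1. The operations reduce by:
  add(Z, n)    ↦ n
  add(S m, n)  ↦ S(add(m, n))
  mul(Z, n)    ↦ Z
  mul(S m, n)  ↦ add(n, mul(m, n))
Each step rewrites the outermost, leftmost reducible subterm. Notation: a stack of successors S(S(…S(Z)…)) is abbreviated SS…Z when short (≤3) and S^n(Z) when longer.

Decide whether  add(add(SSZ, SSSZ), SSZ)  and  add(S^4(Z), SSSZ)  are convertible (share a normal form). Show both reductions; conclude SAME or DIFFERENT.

Term A:
  start: add(add(SSZ, SSSZ), SSZ)
  →1  add(S(add(SZ, SSSZ)), SSZ)
  →2  S(add(add(SZ, SSSZ), SSZ))
  →3  S(add(S(add(Z, SSSZ)), SSZ))
  →4  S(S(add(add(Z, SSSZ), SSZ)))
  →5  S(S(add(SSSZ, SSZ)))
  →6  S(S(S(add(SSZ, SSZ))))
  →7  S(S(S(S(add(SZ, SSZ)))))
  →8  S(S(S(S(S(add(Z, SSZ))))))
  →9  S^7(Z)

Term B:
  start: add(S^4(Z), SSSZ)
  →1  S(add(SSSZ, SSSZ))
  →2  S(S(add(SSZ, SSSZ)))
  →3  S(S(S(add(SZ, SSSZ))))
  →4  S(S(S(S(add(Z, SSSZ)))))
  →5  S^7(Z)

Answer: SAME — A ⇓ S^7(Z), B ⇓ S^7(Z)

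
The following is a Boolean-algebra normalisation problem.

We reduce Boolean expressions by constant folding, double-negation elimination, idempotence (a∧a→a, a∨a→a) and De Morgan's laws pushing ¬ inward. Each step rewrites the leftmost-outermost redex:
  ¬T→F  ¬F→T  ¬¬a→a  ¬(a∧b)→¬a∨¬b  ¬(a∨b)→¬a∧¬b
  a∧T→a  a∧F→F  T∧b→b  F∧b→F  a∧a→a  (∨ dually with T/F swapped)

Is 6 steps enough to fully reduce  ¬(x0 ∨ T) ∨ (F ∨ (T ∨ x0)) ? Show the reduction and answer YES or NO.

Answer: YES — reaches normal form T in 6 ≤ 6 steps

Working:
  start: ¬(x0 ∨ T) ∨ (F ∨ (T ∨ x0))
  step 1: (¬x0 ∧ ¬T) ∨ (F ∨ (T ∨ x0))
  step 2: (¬x0 ∧ F) ∨ (F ∨ (T ∨ x0))
  step 3: F ∨ (F ∨ (T ∨ x0))
  step 4: F ∨ (T ∨ x0)
  step 5: T ∨ x0
  step 6: T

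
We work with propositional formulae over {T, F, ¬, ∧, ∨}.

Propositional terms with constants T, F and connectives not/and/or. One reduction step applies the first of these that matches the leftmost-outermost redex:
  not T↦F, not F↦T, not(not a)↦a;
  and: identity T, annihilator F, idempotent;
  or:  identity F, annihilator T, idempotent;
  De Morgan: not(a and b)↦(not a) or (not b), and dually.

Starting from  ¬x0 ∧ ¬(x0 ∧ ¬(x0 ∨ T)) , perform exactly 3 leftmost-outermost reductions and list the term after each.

  start: ¬x0 ∧ ¬(x0 ∧ ¬(x0 ∨ T))
  →1  ¬x0 ∧ (¬x0 ∨ ¬¬(x0 ∨ T))
  →2  ¬x0 ∧ (¬x0 ∨ (x0 ∨ T))
  →3  ¬x0 ∧ (¬x0 ∨ T)

Answer: after 3 steps: ¬x0 ∧ (¬x0 ∨ T)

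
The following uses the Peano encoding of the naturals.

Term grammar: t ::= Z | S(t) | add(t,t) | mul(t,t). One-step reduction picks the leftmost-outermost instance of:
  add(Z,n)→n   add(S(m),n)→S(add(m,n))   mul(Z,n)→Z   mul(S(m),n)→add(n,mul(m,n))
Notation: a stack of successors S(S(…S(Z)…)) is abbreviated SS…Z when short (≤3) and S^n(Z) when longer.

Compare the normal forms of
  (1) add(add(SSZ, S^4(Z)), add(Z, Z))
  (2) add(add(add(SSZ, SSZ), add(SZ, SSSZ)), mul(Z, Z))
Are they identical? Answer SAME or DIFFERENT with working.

Answer: DIFFERENT — A ⇓ S^6(Z), B ⇓ S^8(Z)

Derivation:
Term A:
  start: add(add(SSZ, S^4(Z)), add(Z, Z))
  →1  add(S(add(SZ, S^4(Z))), add(Z, Z))
  →2  S(add(add(SZ, S^4(Z)), add(Z, Z)))
  →3  S(add(S(add(Z, S^4(Z))), add(Z, Z)))
  →4  S(S(add(add(Z, S^4(Z)), add(Z, Z))))
  →5  S(S(add(S^4(Z), add(Z, Z))))
  →6  S(S(S(add(SSSZ, add(Z, Z)))))
  →7  S(S(S(S(add(SSZ, add(Z, Z))))))
  →8  S(S(S(S(S(add(SZ, add(Z, Z)))))))
  →9  S(S(S(S(S(S(add(Z, add(Z, Z))))))))
  →10  S(S(S(S(S(S(add(Z, Z)))))))
  →11  S^6(Z)

Term B:
  start: add(add(add(SSZ, SSZ), add(SZ, SSSZ)), mul(Z, Z))
  →1  add(add(S(add(SZ, SSZ)), add(SZ, SSSZ)), mul(Z, Z))
  →2  add(S(add(add(SZ, SSZ), add(SZ, SSSZ))), mul(Z, Z))
  →3  S(add(add(add(SZ, SSZ), add(SZ, SSSZ)), mul(Z, Z)))
  →4  S(add(add(S(add(Z, SSZ)), add(SZ, SSSZ)), mul(Z, Z)))
  →5  S(add(S(add(add(Z, SSZ), add(SZ, SSSZ))), mul(Z, Z)))
  →6  S(S(add(add(add(Z, SSZ), add(SZ, SSSZ)), mul(Z, Z))))
  →7  S(S(add(add(SSZ, add(SZ, SSSZ)), mul(Z, Z))))
  →8  S(S(add(S(add(SZ, add(SZ, SSSZ))), mul(Z, Z))))
  →9  S(S(S(add(add(SZ, add(SZ, SSSZ)), mul(Z, Z)))))
  →10  S(S(S(add(S(add(Z, add(SZ, SSSZ))), mul(Z, Z)))))
  →11  S(S(S(S(add(add(Z, add(SZ, SSSZ)), mul(Z, Z))))))
  →12  S(S(S(S(add(add(SZ, SSSZ), mul(Z, Z))))))
  →13  S(S(S(S(add(S(add(Z, SSSZ)), mul(Z, Z))))))
  →14  S(S(S(S(S(add(add(Z, SSSZ), mul(Z, Z)))))))
  →15  S(S(S(S(S(add(SSSZ, mul(Z, Z)))))))
  →16  S(S(S(S(S(S(add(SSZ, mul(Z, Z))))))))
  →17  S(S(S(S(S(S(S(add(SZ, mul(Z, Z)))))))))
  →18  S(S(S(S(S(S(S(S(add(Z, mul(Z, Z))))))))))
  →19  S(S(S(S(S(S(S(S(mul(Z, Z)))))))))
  →20  S^8(Z)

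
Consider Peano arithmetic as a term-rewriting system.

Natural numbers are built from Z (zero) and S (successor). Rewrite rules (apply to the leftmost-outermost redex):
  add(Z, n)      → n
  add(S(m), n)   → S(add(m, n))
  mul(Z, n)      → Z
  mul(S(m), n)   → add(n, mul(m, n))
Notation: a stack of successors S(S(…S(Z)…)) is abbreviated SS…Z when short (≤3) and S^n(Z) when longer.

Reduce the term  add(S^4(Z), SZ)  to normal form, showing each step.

Answer: normal form = S^5(Z)  (in 5 steps)

Working:
  start: add(S^4(Z), SZ)
  step 1: S(add(SSSZ, SZ))
  step 2: S(S(add(SSZ, SZ)))
  step 3: S(S(S(add(SZ, SZ))))
  step 4: S(S(S(S(add(Z, SZ)))))
  step 5: S^5(Z)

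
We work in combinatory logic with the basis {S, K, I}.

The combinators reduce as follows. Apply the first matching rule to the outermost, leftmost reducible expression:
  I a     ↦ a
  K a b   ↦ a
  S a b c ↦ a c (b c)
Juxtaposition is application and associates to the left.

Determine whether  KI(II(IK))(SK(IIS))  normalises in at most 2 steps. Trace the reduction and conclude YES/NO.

  start: KI(II(IK))(SK(IIS))
  step 1: I(SK(IIS))
  step 2: SK(IIS)

Answer: NO — after 2 steps the term is SK(IIS), not yet normal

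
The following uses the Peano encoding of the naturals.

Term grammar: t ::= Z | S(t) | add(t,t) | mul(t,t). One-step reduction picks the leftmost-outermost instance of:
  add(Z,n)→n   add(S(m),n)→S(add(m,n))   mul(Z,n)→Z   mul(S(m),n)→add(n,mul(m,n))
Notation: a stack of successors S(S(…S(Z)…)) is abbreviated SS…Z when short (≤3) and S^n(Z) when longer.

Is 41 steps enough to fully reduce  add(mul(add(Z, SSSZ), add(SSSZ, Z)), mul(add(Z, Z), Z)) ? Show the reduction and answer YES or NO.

  start: add(mul(add(Z, SSSZ), add(SSSZ, Z)), mul(add(Z, Z), Z))
  [1] add(mul(SSSZ, add(SSSZ, Z)), mul(add(Z, Z), Z))
  [2] add(add(add(SSSZ, Z), mul(SSZ, add(SSSZ, Z))), mul(add(Z, Z), Z))
  [3] add(add(S(add(SSZ, Z)), mul(SSZ, add(SSSZ, Z))), mul(add(Z, Z), Z))
  [4] add(S(add(add(SSZ, Z), mul(SSZ, add(SSSZ, Z)))), mul(add(Z, Z), Z))
  [5] S(add(add(add(SSZ, Z), mul(SSZ, add(SSSZ, Z))), mul(add(Z, Z), Z)))
  [6] S(add(add(S(add(SZ, Z)), mul(SSZ, add(SSSZ, Z))), mul(add(Z, Z), Z)))
  [7] S(add(S(add(add(SZ, Z), mul(SSZ, add(SSSZ, Z)))), mul(add(Z, Z), Z)))
  [8] S(S(add(add(add(SZ, Z), mul(SSZ, add(SSSZ, Z))), mul(add(Z, Z), Z))))
  [9] S(S(add(add(S(add(Z, Z)), mul(SSZ, add(SSSZ, Z))), mul(add(Z, Z), Z))))
  [10] S(S(add(S(add(add(Z, Z), mul(SSZ, add(SSSZ, Z)))), mul(add(Z, Z), Z))))
  [11] S(S(S(add(add(add(Z, Z), mul(SSZ, add(SSSZ, Z))), mul(add(Z, Z), Z)))))
  [12] S(S(S(add(add(Z, mul(SSZ, add(SSSZ, Z))), mul(add(Z, Z), Z)))))
  [13] S(S(S(add(mul(SSZ, add(SSSZ, Z)), mul(add(Z, Z), Z)))))
  [14] S(S(S(add(add(add(SSSZ, Z), mul(SZ, add(SSSZ, Z))), mul(add(Z, Z), Z)))))
  [15] S(S(S(add(add(S(add(SSZ, Z)), mul(SZ, add(SSSZ, Z))), mul(add(Z, Z), Z)))))
  [16] S(S(S(add(S(add(add(SSZ, Z), mul(SZ, add(SSSZ, Z)))), mul(add(Z, Z), Z)))))
  [17] S(S(S(S(add(add(add(SSZ, Z), mul(SZ, add(SSSZ, Z))), mul(add(Z, Z), Z))))))
  [18] S(S(S(S(add(add(S(add(SZ, Z)), mul(SZ, add(SSSZ, Z))), mul(add(Z, Z), Z))))))
  [19] S(S(S(S(add(S(add(add(SZ, Z), mul(SZ, add(SSSZ, Z)))), mul(add(Z, Z), Z))))))
  [20] S(S(S(S(S(add(add(add(SZ, Z), mul(SZ, add(SSSZ, Z))), mul(add(Z, Z), Z)))))))
  [21] S(S(S(S(S(add(add(S(add(Z, Z)), mul(SZ, add(SSSZ, Z))), mul(add(Z, Z), Z)))))))
  [22] S(S(S(S(S(add(S(add(add(Z, Z), mul(SZ, add(SSSZ, Z)))), mul(add(Z, Z), Z)))))))
  [23] S(S(S(S(S(S(add(add(add(Z, Z), mul(SZ, add(SSSZ, Z))), mul(add(Z, Z), Z))))))))
  [24] S(S(S(S(S(S(add(add(Z, mul(SZ, add(SSSZ, Z))), mul(add(Z, Z), Z))))))))
  [25] S(S(S(S(S(S(add(mul(SZ, add(SSSZ, Z)), mul(add(Z, Z), Z))))))))
  [26] S(S(S(S(S(S(add(add(add(SSSZ, Z), mul(Z, add(SSSZ, Z))), mul(add(Z, Z), Z))))))))
  [27] S(S(S(S(S(S(add(add(S(add(SSZ, Z)), mul(Z, add(SSSZ, Z))), mul(add(Z, Z), Z))))))))
  [28] S(S(S(S(S(S(add(S(add(add(SSZ, Z), mul(Z, add(SSSZ, Z)))), mul(add(Z, Z), Z))))))))
  [29] S(S(S(S(S(S(S(add(add(add(SSZ, Z), mul(Z, add(SSSZ, Z))), mul(add(Z, Z), Z)))))))))
  [30] S(S(S(S(S(S(S(add(add(S(add(SZ, Z)), mul(Z, add(SSSZ, Z))), mul(add(Z, Z), Z)))))))))
  [31] S(S(S(S(S(S(S(add(S(add(add(SZ, Z), mul(Z, add(SSSZ, Z)))), mul(add(Z, Z), Z)))))))))
  [32] S(S(S(S(S(S(S(S(add(add(add(SZ, Z), mul(Z, add(SSSZ, Z))), mul(add(Z, Z), Z))))))))))
  [33] S(S(S(S(S(S(S(S(add(add(S(add(Z, Z)), mul(Z, add(SSSZ, Z))), mul(add(Z, Z), Z))))))))))
  [34] S(S(S(S(S(S(S(S(add(S(add(add(Z, Z), mul(Z, add(SSSZ, Z)))), mul(add(Z, Z), Z))))))))))
  [35] S(S(S(S(S(S(S(S(S(add(add(add(Z, Z), mul(Z, add(SSSZ, Z))), mul(add(Z, Z), Z)))))))))))
  [36] S(S(S(S(S(S(S(S(S(add(add(Z, mul(Z, add(SSSZ, Z))), mul(add(Z, Z), Z)))))))))))
  [37] S(S(S(S(S(S(S(S(S(add(mul(Z, add(SSSZ, Z)), mul(add(Z, Z), Z)))))))))))
  [38] S(S(S(S(S(S(S(S(S(add(Z, mul(add(Z, Z), Z)))))))))))
  [39] S(S(S(S(S(S(S(S(S(mul(add(Z, Z), Z))))))))))
  [40] S(S(S(S(S(S(S(S(S(mul(Z, Z))))))))))
  [41] S^9(Z)

Answer: YES — reaches normal form S^9(Z) in 41 ≤ 41 steps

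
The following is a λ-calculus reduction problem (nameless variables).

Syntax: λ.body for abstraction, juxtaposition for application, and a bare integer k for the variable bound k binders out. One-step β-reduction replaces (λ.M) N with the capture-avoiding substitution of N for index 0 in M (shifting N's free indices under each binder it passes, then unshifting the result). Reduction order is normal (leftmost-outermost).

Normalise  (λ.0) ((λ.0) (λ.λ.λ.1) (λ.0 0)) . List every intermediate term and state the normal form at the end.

  start: (λ.0) ((λ.0) (λ.λ.λ.1) (λ.0 0))
  step 1: (λ.0) (λ.λ.λ.1) (λ.0 0)
  step 2: (λ.λ.λ.1) (λ.0 0)
  step 3: λ.λ.1

Answer: normal form = λ.λ.1  (in 3 steps)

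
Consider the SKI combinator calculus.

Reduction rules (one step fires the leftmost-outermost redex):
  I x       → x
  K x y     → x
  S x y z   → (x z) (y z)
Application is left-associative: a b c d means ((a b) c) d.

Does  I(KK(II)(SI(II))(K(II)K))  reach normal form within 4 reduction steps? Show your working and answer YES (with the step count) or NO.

Answer: YES — reaches normal form SII in 4 ≤ 4 steps

Reduction:
  start: I(KK(II)(SI(II))(K(II)K))
  [1] KK(II)(SI(II))(K(II)K)
  [2] K(SI(II))(K(II)K)
  [3] SI(II)
  [4] SII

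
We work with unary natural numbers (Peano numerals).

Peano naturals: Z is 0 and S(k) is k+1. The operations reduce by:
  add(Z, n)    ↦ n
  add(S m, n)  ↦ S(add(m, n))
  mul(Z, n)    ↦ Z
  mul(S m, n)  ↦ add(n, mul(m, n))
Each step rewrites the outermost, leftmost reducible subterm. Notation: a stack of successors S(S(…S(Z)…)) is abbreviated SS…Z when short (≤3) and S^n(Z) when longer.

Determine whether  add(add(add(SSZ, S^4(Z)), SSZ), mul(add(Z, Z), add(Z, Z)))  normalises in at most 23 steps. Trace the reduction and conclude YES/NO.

  start: add(add(add(SSZ, S^4(Z)), SSZ), mul(add(Z, Z), add(Z, Z)))
  [1] add(add(S(add(SZ, S^4(Z))), SSZ), mul(add(Z, Z), add(Z, Z)))
  [2] add(S(add(add(SZ, S^4(Z)), SSZ)), mul(add(Z, Z), add(Z, Z)))
  [3] S(add(add(add(SZ, S^4(Z)), SSZ), mul(add(Z, Z), add(Z, Z))))
  [4] S(add(add(S(add(Z, S^4(Z))), SSZ), mul(add(Z, Z), add(Z, Z))))
  [5] S(add(S(add(add(Z, S^4(Z)), SSZ)), mul(add(Z, Z), add(Z, Z))))
  [6] S(S(add(add(add(Z, S^4(Z)), SSZ), mul(add(Z, Z), add(Z, Z)))))
  [7] S(S(add(add(S^4(Z), SSZ), mul(add(Z, Z), add(Z, Z)))))
  [8] S(S(add(S(add(SSSZ, SSZ)), mul(add(Z, Z), add(Z, Z)))))
  [9] S(S(S(add(add(SSSZ, SSZ), mul(add(Z, Z), add(Z, Z))))))
  [10] S(S(S(add(S(add(SSZ, SSZ)), mul(add(Z, Z), add(Z, Z))))))
  [11] S(S(S(S(add(add(SSZ, SSZ), mul(add(Z, Z), add(Z, Z)))))))
  [12] S(S(S(S(add(S(add(SZ, SSZ)), mul(add(Z, Z), add(Z, Z)))))))
  [13] S(S(S(S(S(add(add(SZ, SSZ), mul(add(Z, Z), add(Z, Z))))))))
  [14] S(S(S(S(S(add(S(add(Z, SSZ)), mul(add(Z, Z), add(Z, Z))))))))
  [15] S(S(S(S(S(S(add(add(Z, SSZ), mul(add(Z, Z), add(Z, Z)))))))))
  [16] S(S(S(S(S(S(add(SSZ, mul(add(Z, Z), add(Z, Z)))))))))
  [17] S(S(S(S(S(S(S(add(SZ, mul(add(Z, Z), add(Z, Z))))))))))
  [18] S(S(S(S(S(S(S(S(add(Z, mul(add(Z, Z), add(Z, Z)))))))))))
  [19] S(S(S(S(S(S(S(S(mul(add(Z, Z), add(Z, Z))))))))))
  [20] S(S(S(S(S(S(S(S(mul(Z, add(Z, Z))))))))))
  [21] S^8(Z)

Answer: YES — reaches normal form S^8(Z) in 21 ≤ 23 steps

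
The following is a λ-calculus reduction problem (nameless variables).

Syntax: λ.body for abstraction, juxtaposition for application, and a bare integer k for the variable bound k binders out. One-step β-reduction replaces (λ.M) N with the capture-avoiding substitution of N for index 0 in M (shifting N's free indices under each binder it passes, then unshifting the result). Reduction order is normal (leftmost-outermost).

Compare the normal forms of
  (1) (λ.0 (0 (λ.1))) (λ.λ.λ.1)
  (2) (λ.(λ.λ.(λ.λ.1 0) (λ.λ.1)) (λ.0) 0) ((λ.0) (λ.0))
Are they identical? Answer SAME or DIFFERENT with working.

Answer: SAME — A ⇓ λ.λ.1, B ⇓ λ.λ.1

Working:
Term A:
  start: (λ.0 (0 (λ.1))) (λ.λ.λ.1)
  step 1: (λ.λ.λ.1) ((λ.λ.λ.1) (λ.λ.λ.λ.1))
  step 2: λ.λ.1

Term B:
  start: (λ.(λ.λ.(λ.λ.1 0) (λ.λ.1)) (λ.0) 0) ((λ.0) (λ.0))
  step 1: (λ.λ.(λ.λ.1 0) (λ.λ.1)) (λ.0) ((λ.0) (λ.0))
  step 2: (λ.(λ.λ.1 0) (λ.λ.1)) ((λ.0) (λ.0))
  step 3: (λ.λ.1 0) (λ.λ.1)
  step 4: λ.(λ.λ.1) 0
  step 5: λ.λ.1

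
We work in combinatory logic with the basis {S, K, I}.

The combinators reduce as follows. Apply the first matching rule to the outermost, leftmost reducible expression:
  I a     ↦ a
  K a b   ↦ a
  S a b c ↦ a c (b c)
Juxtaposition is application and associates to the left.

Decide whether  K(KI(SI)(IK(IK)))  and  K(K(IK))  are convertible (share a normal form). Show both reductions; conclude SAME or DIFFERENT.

Answer: SAME — A ⇓ K(KK), B ⇓ K(KK)

Derivation:
Term A:
  start: K(KI(SI)(IK(IK)))
  [1] K(I(IK(IK)))
  [2] K(IK(IK))
  [3] K(K(IK))
  [4] K(KK)

Term B:
  start: K(K(IK))
  [1] K(KK)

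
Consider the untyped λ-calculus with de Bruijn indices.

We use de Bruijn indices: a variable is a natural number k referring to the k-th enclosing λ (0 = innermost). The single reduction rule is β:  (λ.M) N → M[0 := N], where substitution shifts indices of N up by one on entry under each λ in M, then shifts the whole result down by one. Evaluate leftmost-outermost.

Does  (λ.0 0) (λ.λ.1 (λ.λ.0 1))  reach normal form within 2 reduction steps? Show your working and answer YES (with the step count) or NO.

  start: (λ.0 0) (λ.λ.1 (λ.λ.0 1))
  [1] (λ.λ.1 (λ.λ.0 1)) (λ.λ.1 (λ.λ.0 1))
  [2] λ.(λ.λ.1 (λ.λ.0 1)) (λ.λ.0 1)

Answer: NO — after 2 steps the term is λ.(λ.λ.1 (λ.λ.0 1)) (λ.λ.0 1), not yet normal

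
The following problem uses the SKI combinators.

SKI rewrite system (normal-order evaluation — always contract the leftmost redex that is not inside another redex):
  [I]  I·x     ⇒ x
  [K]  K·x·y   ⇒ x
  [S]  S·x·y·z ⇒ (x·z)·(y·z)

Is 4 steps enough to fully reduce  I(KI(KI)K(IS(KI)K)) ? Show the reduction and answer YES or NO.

Answer: YES — reaches normal form K(S(KI)K) in 4 ≤ 4 steps

Reduction:
  start: I(KI(KI)K(IS(KI)K))
  step 1: KI(KI)K(IS(KI)K)
  step 2: IK(IS(KI)K)
  step 3: K(IS(KI)K)
  step 4: K(S(KI)K)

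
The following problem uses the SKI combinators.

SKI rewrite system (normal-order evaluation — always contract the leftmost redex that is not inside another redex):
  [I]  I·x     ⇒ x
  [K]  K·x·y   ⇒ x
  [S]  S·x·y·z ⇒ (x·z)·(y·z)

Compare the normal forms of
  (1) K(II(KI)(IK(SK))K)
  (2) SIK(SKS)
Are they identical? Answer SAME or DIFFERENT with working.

Term A:
  start: K(II(KI)(IK(SK))K)
  [1] K(I(KI)(IK(SK))K)
  [2] K(KI(IK(SK))K)
  [3] K(IK)
  [4] KK

Term B:
  start: SIK(SKS)
  [1] I(SKS)(K(SKS))
  [2] SKS(K(SKS))
  [3] K(K(SKS))(S(K(SKS)))
  [4] K(SKS)

Answer: DIFFERENT — A ⇓ KK, B ⇓ K(SKS)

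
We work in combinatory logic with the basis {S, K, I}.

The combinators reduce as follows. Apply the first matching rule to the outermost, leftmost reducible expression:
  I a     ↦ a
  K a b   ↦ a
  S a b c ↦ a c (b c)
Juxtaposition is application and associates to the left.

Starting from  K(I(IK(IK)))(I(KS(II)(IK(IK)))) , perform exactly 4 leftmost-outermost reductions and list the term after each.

Answer: after 4 steps: KK

Working:
  start: K(I(IK(IK)))(I(KS(II)(IK(IK))))
  →1  I(IK(IK))
  →2  IK(IK)
  →3  K(IK)
  →4  KK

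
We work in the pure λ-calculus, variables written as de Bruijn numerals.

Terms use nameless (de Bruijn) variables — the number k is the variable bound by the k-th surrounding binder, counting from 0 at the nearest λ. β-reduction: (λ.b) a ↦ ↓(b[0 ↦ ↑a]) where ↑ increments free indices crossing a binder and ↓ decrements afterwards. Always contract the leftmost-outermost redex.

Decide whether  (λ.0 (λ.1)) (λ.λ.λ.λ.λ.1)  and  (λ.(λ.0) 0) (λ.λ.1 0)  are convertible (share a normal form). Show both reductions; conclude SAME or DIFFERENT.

Term A:
  start: (λ.0 (λ.1)) (λ.λ.λ.λ.λ.1)
  step 1: (λ.λ.λ.λ.λ.1) (λ.λ.λ.λ.λ.λ.1)
  step 2: λ.λ.λ.λ.1

Term B:
  start: (λ.(λ.0) 0) (λ.λ.1 0)
  step 1: (λ.0) (λ.λ.1 0)
  step 2: λ.λ.1 0

Answer: DIFFERENT — A ⇓ λ.λ.λ.λ.1, B ⇓ λ.λ.1 0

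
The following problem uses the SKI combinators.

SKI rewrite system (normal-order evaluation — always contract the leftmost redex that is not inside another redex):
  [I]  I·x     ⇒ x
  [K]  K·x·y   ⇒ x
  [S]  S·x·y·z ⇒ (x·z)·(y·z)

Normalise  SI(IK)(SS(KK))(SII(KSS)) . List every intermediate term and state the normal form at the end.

  start: SI(IK)(SS(KK))(SII(KSS))
  →1  I(SS(KK))(IK(SS(KK)))(SII(KSS))
  →2  SS(KK)(IK(SS(KK)))(SII(KSS))
  →3  S(IK(SS(KK)))(KK(IK(SS(KK))))(SII(KSS))
  →4  IK(SS(KK))(SII(KSS))(KK(IK(SS(KK)))(SII(KSS)))
  →5  K(SS(KK))(SII(KSS))(KK(IK(SS(KK)))(SII(KSS)))
  →6  SS(KK)(KK(IK(SS(KK)))(SII(KSS)))
  →7  S(KK(IK(SS(KK)))(SII(KSS)))(KK(KK(IK(SS(KK)))(SII(KSS))))
  →8  S(K(SII(KSS)))(KK(KK(IK(SS(KK)))(SII(KSS))))
  →9  S(K(I(KSS)(I(KSS))))(KK(KK(IK(SS(KK)))(SII(KSS))))
  →10  S(K(KSS(I(KSS))))(KK(KK(IK(SS(KK)))(SII(KSS))))
  →11  S(K(S(I(KSS))))(KK(KK(IK(SS(KK)))(SII(KSS))))
  →12  S(K(S(KSS)))(KK(KK(IK(SS(KK)))(SII(KSS))))
  →13  S(K(SS))(KK(KK(IK(SS(KK)))(SII(KSS))))
  →14  S(K(SS))K

Answer: normal form = S(K(SS))K  (in 14 steps)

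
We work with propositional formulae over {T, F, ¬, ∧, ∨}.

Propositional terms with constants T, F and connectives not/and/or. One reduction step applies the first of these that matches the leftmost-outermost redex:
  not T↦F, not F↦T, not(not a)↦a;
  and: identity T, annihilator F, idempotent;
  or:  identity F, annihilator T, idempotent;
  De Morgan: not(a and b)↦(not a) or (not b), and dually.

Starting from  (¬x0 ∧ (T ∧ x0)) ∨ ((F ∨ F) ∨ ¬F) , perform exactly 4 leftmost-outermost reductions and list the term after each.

  start: (¬x0 ∧ (T ∧ x0)) ∨ ((F ∨ F) ∨ ¬F)
  →1  (¬x0 ∧ x0) ∨ ((F ∨ F) ∨ ¬F)
  →2  (¬x0 ∧ x0) ∨ (F ∨ ¬F)
  →3  (¬x0 ∧ x0) ∨ ¬F
  →4  (¬x0 ∧ x0) ∨ T

Answer: after 4 steps: (¬x0 ∧ x0) ∨ T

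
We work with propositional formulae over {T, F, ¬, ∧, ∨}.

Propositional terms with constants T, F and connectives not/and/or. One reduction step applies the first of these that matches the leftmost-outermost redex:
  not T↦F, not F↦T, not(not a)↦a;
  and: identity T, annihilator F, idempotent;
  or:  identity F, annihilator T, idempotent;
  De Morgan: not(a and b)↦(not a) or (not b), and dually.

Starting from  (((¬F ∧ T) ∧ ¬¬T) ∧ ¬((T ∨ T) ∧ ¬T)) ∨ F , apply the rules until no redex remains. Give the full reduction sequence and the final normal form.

  start: (((¬F ∧ T) ∧ ¬¬T) ∧ ¬((T ∨ T) ∧ ¬T)) ∨ F
  step 1: ((¬F ∧ T) ∧ ¬¬T) ∧ ¬((T ∨ T) ∧ ¬T)
  step 2: (¬F ∧ ¬¬T) ∧ ¬((T ∨ T) ∧ ¬T)
  step 3: (T ∧ ¬¬T) ∧ ¬((T ∨ T) ∧ ¬T)
  step 4: ¬¬T ∧ ¬((T ∨ T) ∧ ¬T)
  step 5: T ∧ ¬((T ∨ T) ∧ ¬T)
  step 6: ¬((T ∨ T) ∧ ¬T)
  step 7: ¬(T ∨ T) ∨ ¬¬T
  step 8: (¬T ∧ ¬T) ∨ ¬¬T
  step 9: ¬T ∨ ¬¬T
  step 10: F ∨ ¬¬T
  step 11: ¬¬T
  step 12: T

Answer: normal form = T  (in 12 steps)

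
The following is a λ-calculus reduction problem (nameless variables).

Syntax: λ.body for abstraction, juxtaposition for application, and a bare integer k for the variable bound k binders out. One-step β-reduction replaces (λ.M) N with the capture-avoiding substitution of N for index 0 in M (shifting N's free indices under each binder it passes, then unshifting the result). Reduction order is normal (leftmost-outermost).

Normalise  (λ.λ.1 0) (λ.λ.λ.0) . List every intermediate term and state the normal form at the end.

Answer: normal form = λ.λ.λ.0  (in 2 steps)

Working:
  start: (λ.λ.1 0) (λ.λ.λ.0)
  step 1: λ.(λ.λ.λ.0) 0
  step 2: λ.λ.λ.0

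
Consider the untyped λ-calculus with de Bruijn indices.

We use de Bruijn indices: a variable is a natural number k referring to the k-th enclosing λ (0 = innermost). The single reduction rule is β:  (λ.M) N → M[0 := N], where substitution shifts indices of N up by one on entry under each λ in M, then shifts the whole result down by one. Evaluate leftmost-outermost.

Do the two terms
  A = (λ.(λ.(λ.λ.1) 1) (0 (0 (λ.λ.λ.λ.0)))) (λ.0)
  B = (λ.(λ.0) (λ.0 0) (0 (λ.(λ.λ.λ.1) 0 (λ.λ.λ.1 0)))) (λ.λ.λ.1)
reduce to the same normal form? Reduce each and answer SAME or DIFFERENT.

Answer: DIFFERENT — A ⇓ λ.λ.0, B ⇓ λ.λ.λ.1

Working:
Term A:
  start: (λ.(λ.(λ.λ.1) 1) (0 (0 (λ.λ.λ.λ.0)))) (λ.0)
  →1  (λ.(λ.λ.1) (λ.0)) ((λ.0) ((λ.0) (λ.λ.λ.λ.0)))
  →2  (λ.λ.1) (λ.0)
  →3  λ.λ.0

Term B:
  start: (λ.(λ.0) (λ.0 0) (0 (λ.(λ.λ.λ.1) 0 (λ.λ.λ.1 0)))) (λ.λ.λ.1)
  →1  (λ.0) (λ.0 0) ((λ.λ.λ.1) (λ.(λ.λ.λ.1) 0 (λ.λ.λ.1 0)))
  →2  (λ.0 0) ((λ.λ.λ.1) (λ.(λ.λ.λ.1) 0 (λ.λ.λ.1 0)))
  →3  (λ.λ.λ.1) (λ.(λ.λ.λ.1) 0 (λ.λ.λ.1 0)) ((λ.λ.λ.1) (λ.(λ.λ.λ.1) 0 (λ.λ.λ.1 0)))
  →4  (λ.λ.1) ((λ.λ.λ.1) (λ.(λ.λ.λ.1) 0 (λ.λ.λ.1 0)))
  →5  λ.(λ.λ.λ.1) (λ.(λ.λ.λ.1) 0 (λ.λ.λ.1 0))
  →6  λ.λ.λ.1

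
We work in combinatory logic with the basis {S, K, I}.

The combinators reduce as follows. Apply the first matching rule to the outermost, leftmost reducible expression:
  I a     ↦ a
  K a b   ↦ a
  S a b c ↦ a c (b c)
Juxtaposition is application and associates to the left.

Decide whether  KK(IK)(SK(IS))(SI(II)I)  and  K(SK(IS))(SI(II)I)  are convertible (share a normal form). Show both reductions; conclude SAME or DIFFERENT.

Term A:
  start: KK(IK)(SK(IS))(SI(II)I)
  →1  K(SK(IS))(SI(II)I)
  →2  SK(IS)
  →3  SKS

Term B:
  start: K(SK(IS))(SI(II)I)
  →1  SK(IS)
  →2  SKS

Answer: SAME — A ⇓ SKS, B ⇓ SKS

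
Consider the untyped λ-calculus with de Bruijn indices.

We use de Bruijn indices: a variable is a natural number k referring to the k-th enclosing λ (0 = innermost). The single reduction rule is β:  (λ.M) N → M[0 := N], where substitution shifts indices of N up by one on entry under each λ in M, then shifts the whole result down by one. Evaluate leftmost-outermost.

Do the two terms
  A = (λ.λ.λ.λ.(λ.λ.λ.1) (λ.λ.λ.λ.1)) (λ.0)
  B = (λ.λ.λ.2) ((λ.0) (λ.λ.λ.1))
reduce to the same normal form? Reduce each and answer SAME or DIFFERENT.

Term A:
  start: (λ.λ.λ.λ.(λ.λ.λ.1) (λ.λ.λ.λ.1)) (λ.0)
  →1  λ.λ.λ.(λ.λ.λ.1) (λ.λ.λ.λ.1)
  →2  λ.λ.λ.λ.λ.1

Term B:
  start: (λ.λ.λ.2) ((λ.0) (λ.λ.λ.1))
  →1  λ.λ.(λ.0) (λ.λ.λ.1)
  →2  λ.λ.λ.λ.λ.1

Answer: SAME — A ⇓ λ.λ.λ.λ.λ.1, B ⇓ λ.λ.λ.λ.λ.1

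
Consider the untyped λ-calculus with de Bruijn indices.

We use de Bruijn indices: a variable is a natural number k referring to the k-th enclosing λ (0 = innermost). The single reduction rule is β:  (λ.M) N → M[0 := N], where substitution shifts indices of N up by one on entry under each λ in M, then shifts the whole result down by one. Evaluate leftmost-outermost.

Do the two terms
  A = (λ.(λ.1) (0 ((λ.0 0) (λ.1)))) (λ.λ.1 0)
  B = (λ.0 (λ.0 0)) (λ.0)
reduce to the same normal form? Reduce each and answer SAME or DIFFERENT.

Answer: DIFFERENT — A ⇓ λ.λ.1 0, B ⇓ λ.0 0

Reduction:
Term A:
  start: (λ.(λ.1) (0 ((λ.0 0) (λ.1)))) (λ.λ.1 0)
  [1] (λ.λ.λ.1 0) ((λ.λ.1 0) ((λ.0 0) (λ.λ.λ.1 0)))
  [2] λ.λ.1 0

Term B:
  start: (λ.0 (λ.0 0)) (λ.0)
  [1] (λ.0) (λ.0 0)
  [2] λ.0 0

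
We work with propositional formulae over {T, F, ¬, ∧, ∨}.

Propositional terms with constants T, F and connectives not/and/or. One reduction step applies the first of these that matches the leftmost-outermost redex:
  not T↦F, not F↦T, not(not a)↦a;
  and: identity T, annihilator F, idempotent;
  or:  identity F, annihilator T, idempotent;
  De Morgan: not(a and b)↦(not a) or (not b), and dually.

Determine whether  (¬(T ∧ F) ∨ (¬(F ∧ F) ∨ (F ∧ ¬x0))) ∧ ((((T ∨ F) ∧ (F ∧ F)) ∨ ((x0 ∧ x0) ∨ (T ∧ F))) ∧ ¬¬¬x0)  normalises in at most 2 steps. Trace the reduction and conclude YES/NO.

Answer: NO — after 2 steps the term is ((F ∨ ¬F) ∨ (¬(F ∧ F) ∨ (F ∧ ¬x0))) ∧ ((((T ∨ F) ∧ (F ∧ F)) ∨ ((x0 ∧ x0) ∨ (T ∧ F))) ∧ ¬¬¬x0), not yet normal

Reduction:
  start: (¬(T ∧ F) ∨ (¬(F ∧ F) ∨ (F ∧ ¬x0))) ∧ ((((T ∨ F) ∧ (F ∧ F)) ∨ ((x0 ∧ x0) ∨ (T ∧ F))) ∧ ¬¬¬x0)
  [1] ((¬T ∨ ¬F) ∨ (¬(F ∧ F) ∨ (F ∧ ¬x0))) ∧ ((((T ∨ F) ∧ (F ∧ F)) ∨ ((x0 ∧ x0) ∨ (T ∧ F))) ∧ ¬¬¬x0)
  [2] ((F ∨ ¬F) ∨ (¬(F ∧ F) ∨ (F ∧ ¬x0))) ∧ ((((T ∨ F) ∧ (F ∧ F)) ∨ ((x0 ∧ x0) ∨ (T ∧ F))) ∧ ¬¬¬x0)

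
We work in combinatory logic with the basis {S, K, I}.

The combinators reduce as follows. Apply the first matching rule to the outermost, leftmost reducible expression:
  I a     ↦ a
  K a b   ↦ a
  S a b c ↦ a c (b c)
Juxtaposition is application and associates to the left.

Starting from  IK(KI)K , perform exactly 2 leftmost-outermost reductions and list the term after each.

  start: IK(KI)K
  [1] K(KI)K
  [2] KI

Answer: after 2 steps: KI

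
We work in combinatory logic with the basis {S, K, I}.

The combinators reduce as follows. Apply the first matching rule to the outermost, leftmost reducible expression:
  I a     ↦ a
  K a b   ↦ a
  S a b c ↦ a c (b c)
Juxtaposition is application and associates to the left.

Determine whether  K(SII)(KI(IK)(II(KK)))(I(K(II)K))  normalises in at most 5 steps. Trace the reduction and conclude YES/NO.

  start: K(SII)(KI(IK)(II(KK)))(I(K(II)K))
  step 1: SII(I(K(II)K))
  step 2: I(I(K(II)K))(I(I(K(II)K)))
  step 3: I(K(II)K)(I(I(K(II)K)))
  step 4: K(II)K(I(I(K(II)K)))
  step 5: II(I(I(K(II)K)))

Answer: NO — after 5 steps the term is II(I(I(K(II)K))), not yet normal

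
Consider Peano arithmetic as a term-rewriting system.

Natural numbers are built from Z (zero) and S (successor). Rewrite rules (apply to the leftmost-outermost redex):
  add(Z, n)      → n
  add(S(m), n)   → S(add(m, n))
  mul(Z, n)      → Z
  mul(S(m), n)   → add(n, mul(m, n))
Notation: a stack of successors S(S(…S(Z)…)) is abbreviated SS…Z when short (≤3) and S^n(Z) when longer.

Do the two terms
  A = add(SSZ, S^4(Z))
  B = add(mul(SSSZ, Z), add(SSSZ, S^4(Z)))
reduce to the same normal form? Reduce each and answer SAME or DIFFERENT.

Term A:
  start: add(SSZ, S^4(Z))
  [1] S(add(SZ, S^4(Z)))
  [2] S(S(add(Z, S^4(Z))))
  [3] S^6(Z)

Term B:
  start: add(mul(SSSZ, Z), add(SSSZ, S^4(Z)))
  [1] add(add(Z, mul(SSZ, Z)), add(SSSZ, S^4(Z)))
  [2] add(mul(SSZ, Z), add(SSSZ, S^4(Z)))
  [3] add(add(Z, mul(SZ, Z)), add(SSSZ, S^4(Z)))
  [4] add(mul(SZ, Z), add(SSSZ, S^4(Z)))
  [5] add(add(Z, mul(Z, Z)), add(SSSZ, S^4(Z)))
  [6] add(mul(Z, Z), add(SSSZ, S^4(Z)))
  [7] add(Z, add(SSSZ, S^4(Z)))
  [8] add(SSSZ, S^4(Z))
  [9] S(add(SSZ, S^4(Z)))
  [10] S(S(add(SZ, S^4(Z))))
  [11] S(S(S(add(Z, S^4(Z)))))
  [12] S^7(Z)

Answer: DIFFERENT — A ⇓ S^6(Z), B ⇓ S^7(Z)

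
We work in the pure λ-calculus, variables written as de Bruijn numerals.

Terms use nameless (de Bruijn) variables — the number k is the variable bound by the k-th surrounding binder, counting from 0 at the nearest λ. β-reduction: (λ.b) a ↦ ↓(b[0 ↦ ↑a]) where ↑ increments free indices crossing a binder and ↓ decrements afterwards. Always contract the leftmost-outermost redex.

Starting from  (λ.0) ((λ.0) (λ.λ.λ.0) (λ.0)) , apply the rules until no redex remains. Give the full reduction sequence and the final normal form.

  start: (λ.0) ((λ.0) (λ.λ.λ.0) (λ.0))
  step 1: (λ.0) (λ.λ.λ.0) (λ.0)
  step 2: (λ.λ.λ.0) (λ.0)
  step 3: λ.λ.0

Answer: normal form = λ.λ.0  (in 3 steps)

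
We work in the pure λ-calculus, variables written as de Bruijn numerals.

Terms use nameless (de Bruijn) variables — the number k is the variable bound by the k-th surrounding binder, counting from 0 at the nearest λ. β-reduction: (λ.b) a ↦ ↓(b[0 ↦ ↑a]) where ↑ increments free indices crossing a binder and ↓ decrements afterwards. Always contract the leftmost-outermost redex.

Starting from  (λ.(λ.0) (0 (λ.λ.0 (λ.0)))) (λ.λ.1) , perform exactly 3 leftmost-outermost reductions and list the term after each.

Answer: after 3 steps: λ.λ.λ.0 (λ.0)

Derivation:
  start: (λ.(λ.0) (0 (λ.λ.0 (λ.0)))) (λ.λ.1)
  [1] (λ.0) ((λ.λ.1) (λ.λ.0 (λ.0)))
  [2] (λ.λ.1) (λ.λ.0 (λ.0))
  [3] λ.λ.λ.0 (λ.0)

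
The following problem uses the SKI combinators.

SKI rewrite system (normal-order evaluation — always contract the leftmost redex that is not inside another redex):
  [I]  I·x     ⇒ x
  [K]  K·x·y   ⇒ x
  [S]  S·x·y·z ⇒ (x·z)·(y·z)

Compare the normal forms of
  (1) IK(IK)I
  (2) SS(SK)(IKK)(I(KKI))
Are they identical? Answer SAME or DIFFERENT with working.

Answer: DIFFERENT — A ⇓ K, B ⇓ KK

Reduction:
Term A:
  start: IK(IK)I
  →1  K(IK)I
  →2  IK
  →3  K

Term B:
  start: SS(SK)(IKK)(I(KKI))
  →1  S(IKK)(SK(IKK))(I(KKI))
  →2  IKK(I(KKI))(SK(IKK)(I(KKI)))
  →3  KK(I(KKI))(SK(IKK)(I(KKI)))
  →4  K(SK(IKK)(I(KKI)))
  →5  K(K(I(KKI))(IKK(I(KKI))))
  →6  K(I(KKI))
  →7  K(KKI)
  →8  KK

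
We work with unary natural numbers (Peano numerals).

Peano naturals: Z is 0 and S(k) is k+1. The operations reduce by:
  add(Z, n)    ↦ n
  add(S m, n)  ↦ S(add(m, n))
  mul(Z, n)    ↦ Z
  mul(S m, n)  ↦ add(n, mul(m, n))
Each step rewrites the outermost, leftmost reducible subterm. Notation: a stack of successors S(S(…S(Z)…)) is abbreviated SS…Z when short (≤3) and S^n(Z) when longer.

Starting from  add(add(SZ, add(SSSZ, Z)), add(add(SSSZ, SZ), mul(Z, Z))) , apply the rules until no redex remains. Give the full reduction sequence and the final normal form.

  start: add(add(SZ, add(SSSZ, Z)), add(add(SSSZ, SZ), mul(Z, Z)))
  step 1: add(S(add(Z, add(SSSZ, Z))), add(add(SSSZ, SZ), mul(Z, Z)))
  step 2: S(add(add(Z, add(SSSZ, Z)), add(add(SSSZ, SZ), mul(Z, Z))))
  step 3: S(add(add(SSSZ, Z), add(add(SSSZ, SZ), mul(Z, Z))))
  step 4: S(add(S(add(SSZ, Z)), add(add(SSSZ, SZ), mul(Z, Z))))
  step 5: S(S(add(add(SSZ, Z), add(add(SSSZ, SZ), mul(Z, Z)))))
  step 6: S(S(add(S(add(SZ, Z)), add(add(SSSZ, SZ), mul(Z, Z)))))
  step 7: S(S(S(add(add(SZ, Z), add(add(SSSZ, SZ), mul(Z, Z))))))
  step 8: S(S(S(add(S(add(Z, Z)), add(add(SSSZ, SZ), mul(Z, Z))))))
  step 9: S(S(S(S(add(add(Z, Z), add(add(SSSZ, SZ), mul(Z, Z)))))))
  step 10: S(S(S(S(add(Z, add(add(SSSZ, SZ), mul(Z, Z)))))))
  step 11: S(S(S(S(add(add(SSSZ, SZ), mul(Z, Z))))))
  step 12: S(S(S(S(add(S(add(SSZ, SZ)), mul(Z, Z))))))
  step 13: S(S(S(S(S(add(add(SSZ, SZ), mul(Z, Z)))))))
  step 14: S(S(S(S(S(add(S(add(SZ, SZ)), mul(Z, Z)))))))
  step 15: S(S(S(S(S(S(add(add(SZ, SZ), mul(Z, Z))))))))
  step 16: S(S(S(S(S(S(add(S(add(Z, SZ)), mul(Z, Z))))))))
  step 17: S(S(S(S(S(S(S(add(add(Z, SZ), mul(Z, Z)))))))))
  step 18: S(S(S(S(S(S(S(add(SZ, mul(Z, Z)))))))))
  step 19: S(S(S(S(S(S(S(S(add(Z, mul(Z, Z))))))))))
  step 20: S(S(S(S(S(S(S(S(mul(Z, Z)))))))))
  step 21: S^8(Z)

Answer: normal form = S^8(Z)  (in 21 steps)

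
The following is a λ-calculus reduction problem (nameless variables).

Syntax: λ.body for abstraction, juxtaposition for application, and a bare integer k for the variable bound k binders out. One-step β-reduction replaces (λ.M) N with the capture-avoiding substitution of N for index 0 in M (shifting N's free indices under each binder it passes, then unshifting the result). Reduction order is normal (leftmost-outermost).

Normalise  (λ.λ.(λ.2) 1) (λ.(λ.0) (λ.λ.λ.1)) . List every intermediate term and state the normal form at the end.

Answer: normal form = λ.λ.λ.λ.λ.1  (in 3 steps)

Derivation:
  start: (λ.λ.(λ.2) 1) (λ.(λ.0) (λ.λ.λ.1))
  [1] λ.(λ.λ.(λ.0) (λ.λ.λ.1)) (λ.(λ.0) (λ.λ.λ.1))
  [2] λ.λ.(λ.0) (λ.λ.λ.1)
  [3] λ.λ.λ.λ.λ.1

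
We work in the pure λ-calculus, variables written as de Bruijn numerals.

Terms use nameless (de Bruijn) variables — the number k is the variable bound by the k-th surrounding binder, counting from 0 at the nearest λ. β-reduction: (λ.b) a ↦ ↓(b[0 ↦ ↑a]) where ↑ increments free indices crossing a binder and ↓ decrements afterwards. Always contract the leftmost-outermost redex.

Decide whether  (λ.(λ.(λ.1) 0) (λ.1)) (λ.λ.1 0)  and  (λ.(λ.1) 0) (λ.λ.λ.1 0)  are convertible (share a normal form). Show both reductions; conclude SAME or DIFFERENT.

Answer: SAME — A ⇓ λ.λ.λ.1 0, B ⇓ λ.λ.λ.1 0

Reduction:
Term A:
  start: (λ.(λ.(λ.1) 0) (λ.1)) (λ.λ.1 0)
  →1  (λ.(λ.1) 0) (λ.λ.λ.1 0)
  →2  (λ.λ.λ.λ.1 0) (λ.λ.λ.1 0)
  →3  λ.λ.λ.1 0

Term B:
  start: (λ.(λ.1) 0) (λ.λ.λ.1 0)
  →1  (λ.λ.λ.λ.1 0) (λ.λ.λ.1 0)
  →2  λ.λ.λ.1 0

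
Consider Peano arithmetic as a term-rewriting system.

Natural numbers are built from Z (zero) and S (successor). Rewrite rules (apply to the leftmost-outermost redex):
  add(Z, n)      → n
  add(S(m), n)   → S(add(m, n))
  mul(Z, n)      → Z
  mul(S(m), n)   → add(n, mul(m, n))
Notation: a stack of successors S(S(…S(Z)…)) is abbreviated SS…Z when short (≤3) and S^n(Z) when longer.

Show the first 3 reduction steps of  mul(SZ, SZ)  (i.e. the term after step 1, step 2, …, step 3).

Answer: after 3 steps: S(mul(Z, SZ))

Reduction:
  start: mul(SZ, SZ)
  step 1: add(SZ, mul(Z, SZ))
  step 2: S(add(Z, mul(Z, SZ)))
  step 3: S(mul(Z, SZ))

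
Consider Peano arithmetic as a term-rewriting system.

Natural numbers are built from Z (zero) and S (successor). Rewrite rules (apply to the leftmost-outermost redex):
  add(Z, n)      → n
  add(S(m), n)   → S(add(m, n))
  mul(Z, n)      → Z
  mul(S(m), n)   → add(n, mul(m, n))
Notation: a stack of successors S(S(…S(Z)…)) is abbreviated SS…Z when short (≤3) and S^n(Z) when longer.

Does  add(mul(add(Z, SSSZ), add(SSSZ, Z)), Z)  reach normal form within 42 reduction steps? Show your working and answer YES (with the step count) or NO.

  start: add(mul(add(Z, SSSZ), add(SSSZ, Z)), Z)
  step 1: add(mul(SSSZ, add(SSSZ, Z)), Z)
  step 2: add(add(add(SSSZ, Z), mul(SSZ, add(SSSZ, Z))), Z)
  step 3: add(add(S(add(SSZ, Z)), mul(SSZ, add(SSSZ, Z))), Z)
  step 4: add(S(add(add(SSZ, Z), mul(SSZ, add(SSSZ, Z)))), Z)
  step 5: S(add(add(add(SSZ, Z), mul(SSZ, add(SSSZ, Z))), Z))
  step 6: S(add(add(S(add(SZ, Z)), mul(SSZ, add(SSSZ, Z))), Z))
  step 7: S(add(S(add(add(SZ, Z), mul(SSZ, add(SSSZ, Z)))), Z))
  step 8: S(S(add(add(add(SZ, Z), mul(SSZ, add(SSSZ, Z))), Z)))
  step 9: S(S(add(add(S(add(Z, Z)), mul(SSZ, add(SSSZ, Z))), Z)))
  step 10: S(S(add(S(add(add(Z, Z), mul(SSZ, add(SSSZ, Z)))), Z)))
  step 11: S(S(S(add(add(add(Z, Z), mul(SSZ, add(SSSZ, Z))), Z))))
  step 12: S(S(S(add(add(Z, mul(SSZ, add(SSSZ, Z))), Z))))
  step 13: S(S(S(add(mul(SSZ, add(SSSZ, Z)), Z))))
  step 14: S(S(S(add(add(add(SSSZ, Z), mul(SZ, add(SSSZ, Z))), Z))))
  step 15: S(S(S(add(add(S(add(SSZ, Z)), mul(SZ, add(SSSZ, Z))), Z))))
  step 16: S(S(S(add(S(add(add(SSZ, Z), mul(SZ, add(SSSZ, Z)))), Z))))
  step 17: S(S(S(S(add(add(add(SSZ, Z), mul(SZ, add(SSSZ, Z))), Z)))))
  step 18: S(S(S(S(add(add(S(add(SZ, Z)), mul(SZ, add(SSSZ, Z))), Z)))))
  step 19: S(S(S(S(add(S(add(add(SZ, Z), mul(SZ, add(SSSZ, Z)))), Z)))))
  step 20: S(S(S(S(S(add(add(add(SZ, Z), mul(SZ, add(SSSZ, Z))), Z))))))
  step 21: S(S(S(S(S(add(add(S(add(Z, Z)), mul(SZ, add(SSSZ, Z))), Z))))))
  step 22: S(S(S(S(S(add(S(add(add(Z, Z), mul(SZ, add(SSSZ, Z)))), Z))))))
  step 23: S(S(S(S(S(S(add(add(add(Z, Z), mul(SZ, add(SSSZ, Z))), Z)))))))
  step 24: S(S(S(S(S(S(add(add(Z, mul(SZ, add(SSSZ, Z))), Z)))))))
  step 25: S(S(S(S(S(S(add(mul(SZ, add(SSSZ, Z)), Z)))))))
  step 26: S(S(S(S(S(S(add(add(add(SSSZ, Z), mul(Z, add(SSSZ, Z))), Z)))))))
  step 27: S(S(S(S(S(S(add(add(S(add(SSZ, Z)), mul(Z, add(SSSZ, Z))), Z)))))))
  step 28: S(S(S(S(S(S(add(S(add(add(SSZ, Z), mul(Z, add(SSSZ, Z)))), Z)))))))
  step 29: S(S(S(S(S(S(S(add(add(add(SSZ, Z), mul(Z, add(SSSZ, Z))), Z))))))))
  step 30: S(S(S(S(S(S(S(add(add(S(add(SZ, Z)), mul(Z, add(SSSZ, Z))), Z))))))))
  step 31: S(S(S(S(S(S(S(add(S(add(add(SZ, Z), mul(Z, add(SSSZ, Z)))), Z))))))))
  step 32: S(S(S(S(S(S(S(S(add(add(add(SZ, Z), mul(Z, add(SSSZ, Z))), Z)))))))))
  step 33: S(S(S(S(S(S(S(S(add(add(S(add(Z, Z)), mul(Z, add(SSSZ, Z))), Z)))))))))
  step 34: S(S(S(S(S(S(S(S(add(S(add(add(Z, Z), mul(Z, add(SSSZ, Z)))), Z)))))))))
  step 35: S(S(S(S(S(S(S(S(S(add(add(add(Z, Z), mul(Z, add(SSSZ, Z))), Z))))))))))
  step 36: S(S(S(S(S(S(S(S(S(add(add(Z, mul(Z, add(SSSZ, Z))), Z))))))))))
  step 37: S(S(S(S(S(S(S(S(S(add(mul(Z, add(SSSZ, Z)), Z))))))))))
  step 38: S(S(S(S(S(S(S(S(S(add(Z, Z))))))))))
  step 39: S^9(Z)

Answer: YES — reaches normal form S^9(Z) in 39 ≤ 42 steps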